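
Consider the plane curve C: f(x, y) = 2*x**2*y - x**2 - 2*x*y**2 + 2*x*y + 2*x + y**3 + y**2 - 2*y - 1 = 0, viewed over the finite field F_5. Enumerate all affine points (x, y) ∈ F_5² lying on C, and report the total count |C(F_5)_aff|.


Affine F_5-points: {(1, 0), (2, 2), (2, 4), (4, 4)}; count = 4.

For each of the 25 pairs (x, y) ∈ F_5², evaluate f(x, y) mod 5. Record the zeros.
  x = 0: [0↦4, 1↦4, 2↦2, 3↦4, 4↦1]  zeros at y ∈ ∅
  x = 1: [0↦0, 1↦2, 2↦3, 3↦4, 4↦1]  zeros at y ∈ {0}
  x = 2: [0↦4, 1↦2, 2↦0, 3↦4, 4↦0]  zeros at y ∈ {2, 4}
  x = 3: [0↦1, 1↦4, 2↦3, 3↦4, 4↦3]  zeros at y ∈ ∅
  x = 4: [0↦1, 1↦3, 2↦2, 3↦4, 4↦0]  zeros at y ∈ {4}
Collecting zeros: affine points = {(1, 0), (2, 2), (2, 4), (4, 4)}.
Total count |C(F_5)_aff| = 4.


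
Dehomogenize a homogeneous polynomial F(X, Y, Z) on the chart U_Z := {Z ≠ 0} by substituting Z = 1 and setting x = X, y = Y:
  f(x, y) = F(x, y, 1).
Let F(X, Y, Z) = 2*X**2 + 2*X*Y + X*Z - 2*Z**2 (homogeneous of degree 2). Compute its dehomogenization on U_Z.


f(x, y) = 2*x**2 + 2*x*y + x - 2

On U_Z we set Z = 1. Each monomial c·X^i·Y^j·Z^k in F becomes c·x^i·y^j·1^k = c·x^i·y^j.
Substituting Z = 1: F(X, Y, 1) = 2*x**2 + 2*x*y + x - 2.
Note: deg(f) ≤ deg(F) = 2; strict inequality happens when F is divisible by Z (lost terms).


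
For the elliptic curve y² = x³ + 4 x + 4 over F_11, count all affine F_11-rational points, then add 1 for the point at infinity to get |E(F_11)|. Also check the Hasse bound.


Affine points = {(0, 2), (0, 9), (1, 3), (1, 8), (2, 3), (2, 8), (7, 1), (7, 10), (8, 3), (8, 8)}; affine count = 10; |E(F_11)| = 11.

Discriminant check: Δ ∝ 4a³ + 27b² = 4·4³ + 27·4² = 4·64 + 27·16 ≡ 6 (mod 11). Nonzero ⇒ E is nonsingular.
For each x ∈ F_11, compute rhs = x³ + 4·x + 4 mod 11, then count y ∈ F_11 with y² ≡ rhs.
  x = 0: rhs = 4, matching y values: 2, 9 (2 points).
  x = 1: rhs = 9, matching y values: 3, 8 (2 points).
  x = 2: rhs = 9, matching y values: 3, 8 (2 points).
  x = 3: rhs = 10, matching y values: none (0 points).
  x = 4: rhs = 7, matching y values: none (0 points).
  x = 5: rhs = 6, matching y values: none (0 points).
  x = 6: rhs = 2, matching y values: none (0 points).
  x = 7: rhs = 1, matching y values: 1, 10 (2 points).
  x = 8: rhs = 9, matching y values: 3, 8 (2 points).
  x = 9: rhs = 10, matching y values: none (0 points).
  x = 10: rhs = 10, matching y values: none (0 points).
Total affine count: 10.
Full point count |E(F_11)| = 10 + 1 = 11.
Hasse bound: |11 − (11+1)| = |-1| = 1 ≤ 2√11 ≈ 6.6332 ✓.


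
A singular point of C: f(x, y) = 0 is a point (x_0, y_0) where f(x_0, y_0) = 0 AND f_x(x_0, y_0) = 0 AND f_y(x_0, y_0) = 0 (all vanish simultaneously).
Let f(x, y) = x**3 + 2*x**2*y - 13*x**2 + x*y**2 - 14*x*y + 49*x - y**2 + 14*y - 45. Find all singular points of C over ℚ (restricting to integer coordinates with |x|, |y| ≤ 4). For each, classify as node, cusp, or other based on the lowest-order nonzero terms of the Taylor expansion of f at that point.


Singular points: {(2, 3)}; classification: node.

Compute partial derivatives:
  f_x = 3*x**2 + 4*x*y - 26*x + y**2 - 14*y + 49.
  f_y = 2*x**2 + 2*x*y - 14*x - 2*y + 14.
Scan x_0 ∈ {−4, ..., 4}. For each x_0, f_y(x_0, y) is a polynomial in y; find its integer roots y ∈ {−4, ..., 4}, then test f_x and f at those candidates.
  x = -4: f_y(-4, y) = 102 - 10*y; no integer root y with |y| ≤ 4.
  x = -3: f_y(-3, y) = 74 - 8*y; no integer root y with |y| ≤ 4.
  x = -2: f_y(-2, y) = 50 - 6*y; no integer root y with |y| ≤ 4.
  x = -1: f_y(-1, y) = 30 - 4*y; no integer root y with |y| ≤ 4.
  x = 0: f_y(0, y) = 14 - 2*y; no integer root y with |y| ≤ 4.
  x = 1: f_y(1, y) = 2; no integer root y with |y| ≤ 4.
  x = 2: f_y(2, y) = 2*y - 6; vanishes at y ∈ {3}. (2, 3): f_x = 0, f = 0 — SINGULAR.
  x = 3: f_y(3, y) = 4*y - 10; no integer root y with |y| ≤ 4.
  x = 4: f_y(4, y) = 6*y - 10; no integer root y with |y| ≤ 4.
Only singular point on the grid: (2, 3).
Classify: substitute x = 2 + u, y = 3 + v and expand: f = u**3 + 2*u**2*v - u**2 + u*v**2 + v**2.
No constant or linear terms (consistent with a singular point). Quadratic part: -u**2 + v**2. Cubic part: u**3 + 2*u**2*v + u*v**2.
The quadratic part v**2 - u**2 = (v − u)(v + u) splits into two distinct linear factors, so there are two distinct tangent lines y − 3 = ±(x − 2) — this is a node (ordinary double point).
Classification: node.


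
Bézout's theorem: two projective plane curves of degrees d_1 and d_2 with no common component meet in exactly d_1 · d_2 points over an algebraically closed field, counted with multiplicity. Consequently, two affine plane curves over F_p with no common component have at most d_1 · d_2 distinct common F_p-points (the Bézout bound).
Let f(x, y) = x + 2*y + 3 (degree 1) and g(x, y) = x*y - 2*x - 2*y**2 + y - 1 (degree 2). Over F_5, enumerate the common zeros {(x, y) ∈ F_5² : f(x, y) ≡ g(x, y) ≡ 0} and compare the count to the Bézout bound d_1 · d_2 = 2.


Common zeros: {(1, 3), (2, 0)}; count = 2; Bézout bound = 2.

deg(f) = 1, deg(g) = 2, so Bézout bound = 2.
Scan x ∈ F_5. For each x, list the y ∈ F_5 with f(x, y) ≡ 0 and those with g(x, y) ≡ 0 (mod 5); the common zeros in that column are the intersection.
  x = 0: f ≡ 0 at y ∈ {1}; g ≡ 0 at y ∈ ∅; common: ∅.
  x = 1: f ≡ 0 at y ∈ {3}; g ≡ 0 at y ∈ {3}; common: {3}.
  x = 2: f ≡ 0 at y ∈ {0}; g ≡ 0 at y ∈ {0, 4}; common: {0}.
  x = 3: f ≡ 0 at y ∈ {2}; g ≡ 0 at y ∈ {1}; common: ∅.
  x = 4: f ≡ 0 at y ∈ {4}; g ≡ 0 at y ∈ ∅; common: ∅.
Collecting: common zeros = {(1, 3), (2, 0)}, so the count is 2.
Comparison with the Bézout bound: 2 ≤ 2 = deg(f)·deg(g), as expected for curves with no common component (the bound is attained).


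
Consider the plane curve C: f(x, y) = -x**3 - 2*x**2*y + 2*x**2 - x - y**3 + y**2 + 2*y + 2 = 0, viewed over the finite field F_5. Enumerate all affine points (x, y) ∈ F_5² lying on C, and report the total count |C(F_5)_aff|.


Affine F_5-points: {(0, 3), (2, 0), (3, 0)}; count = 3.

For each of the 25 pairs (x, y) ∈ F_5², evaluate f(x, y) mod 5. Record the zeros.
  x = 0: [0↦2, 1↦4, 2↦2, 3↦0, 4↦2]  zeros at y ∈ {3}
  x = 1: [0↦2, 1↦2, 2↦3, 3↦4, 4↦4]  zeros at y ∈ ∅
  x = 2: [0↦0, 1↦4, 2↦4, 3↦4, 4↦3]  zeros at y ∈ {0}
  x = 3: [0↦0, 1↦4, 2↦4, 3↦4, 4↦3]  zeros at y ∈ {0}
  x = 4: [0↦1, 1↦1, 2↦2, 3↦3, 4↦3]  zeros at y ∈ ∅
Collecting zeros: affine points = {(0, 3), (2, 0), (3, 0)}.
Total count |C(F_5)_aff| = 3.


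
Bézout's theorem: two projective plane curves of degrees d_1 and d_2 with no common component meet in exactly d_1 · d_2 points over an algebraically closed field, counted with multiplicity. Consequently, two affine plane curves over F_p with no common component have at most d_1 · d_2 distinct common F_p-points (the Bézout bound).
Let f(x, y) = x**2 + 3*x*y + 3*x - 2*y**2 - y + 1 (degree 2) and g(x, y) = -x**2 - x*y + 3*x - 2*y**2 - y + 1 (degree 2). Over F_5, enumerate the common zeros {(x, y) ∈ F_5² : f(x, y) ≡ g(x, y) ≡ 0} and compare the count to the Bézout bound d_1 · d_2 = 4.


Common zeros: {(0, 3), (0, 4), (3, 1)}; count = 3; Bézout bound = 4.

deg(f) = 2, deg(g) = 2, so Bézout bound = 4.
Scan x ∈ F_5. For each x, list the y ∈ F_5 with f(x, y) ≡ 0 and those with g(x, y) ≡ 0 (mod 5); the common zeros in that column are the intersection.
  x = 0: f ≡ 0 at y ∈ {3, 4}; g ≡ 0 at y ∈ {3, 4}; common: {3, 4}.
  x = 1: f ≡ 0 at y ∈ {0, 1}; g ≡ 0 at y ∈ ∅; common: ∅.
  x = 2: f ≡ 0 at y ∈ ∅; g ≡ 0 at y ∈ ∅; common: ∅.
  x = 3: f ≡ 0 at y ∈ {1, 3}; g ≡ 0 at y ∈ {1, 2}; common: {1}.
  x = 4: f ≡ 0 at y ∈ ∅; g ≡ 0 at y ∈ {1, 4}; common: ∅.
Collecting: common zeros = {(0, 3), (0, 4), (3, 1)}, so the count is 3.
Comparison with the Bézout bound: 3 ≤ 4 = deg(f)·deg(g), as expected for curves with no common component (the affine F_5-count falls short of the bound because intersections may lie at infinity, over extension fields, or carry multiplicity).


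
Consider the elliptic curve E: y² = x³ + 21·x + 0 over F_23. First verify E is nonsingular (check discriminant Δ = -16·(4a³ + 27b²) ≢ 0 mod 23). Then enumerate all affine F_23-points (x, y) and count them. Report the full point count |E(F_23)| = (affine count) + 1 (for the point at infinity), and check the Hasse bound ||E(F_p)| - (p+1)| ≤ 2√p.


Affine points = {(0, 0), (2, 2), (2, 21), (5, 0), (8, 6), (8, 17), (12, 5), (12, 18), (13, 3), (13, 20), (14, 5), (14, 18), (16, 4), (16, 19), (17, 7), (17, 16), (18, 0), (19, 6), (19, 17), (20, 5), (20, 18), (22, 1), (22, 22)}; affine count = 23; |E(F_23)| = 24.

Discriminant check: Δ ∝ 4a³ + 27b² = 4·21³ + 27·0² = 4·9261 + 27·0 ≡ 14 (mod 23). Nonzero ⇒ E is nonsingular.
For each x ∈ F_23, compute rhs = x³ + 21·x + 0 mod 23, then count y ∈ F_23 with y² ≡ rhs.
  x = 0: rhs = 0, matching y values: 0 (1 points).
  x = 1: rhs = 22, matching y values: none (0 points).
  x = 2: rhs = 4, matching y values: 2, 21 (2 points).
  x = 3: rhs = 21, matching y values: none (0 points).
  x = 4: rhs = 10, matching y values: none (0 points).
  x = 5: rhs = 0, matching y values: 0 (1 points).
  x = 6: rhs = 20, matching y values: none (0 points).
  x = 7: rhs = 7, matching y values: none (0 points).
  x = 8: rhs = 13, matching y values: 6, 17 (2 points).
  x = 9: rhs = 21, matching y values: none (0 points).
  x = 10: rhs = 14, matching y values: none (0 points).
  x = 11: rhs = 21, matching y values: none (0 points).
  x = 12: rhs = 2, matching y values: 5, 18 (2 points).
  x = 13: rhs = 9, matching y values: 3, 20 (2 points).
  x = 14: rhs = 2, matching y values: 5, 18 (2 points).
  x = 15: rhs = 10, matching y values: none (0 points).
  x = 16: rhs = 16, matching y values: 4, 19 (2 points).
  x = 17: rhs = 3, matching y values: 7, 16 (2 points).
  x = 18: rhs = 0, matching y values: 0 (1 points).
  x = 19: rhs = 13, matching y values: 6, 17 (2 points).
  x = 20: rhs = 2, matching y values: 5, 18 (2 points).
  x = 21: rhs = 19, matching y values: none (0 points).
  x = 22: rhs = 1, matching y values: 1, 22 (2 points).
Total affine count: 23.
Full point count |E(F_23)| = 23 + 1 = 24.
Hasse bound: |24 − (23+1)| = |0| = 0 ≤ 2√23 ≈ 9.5917 ✓.


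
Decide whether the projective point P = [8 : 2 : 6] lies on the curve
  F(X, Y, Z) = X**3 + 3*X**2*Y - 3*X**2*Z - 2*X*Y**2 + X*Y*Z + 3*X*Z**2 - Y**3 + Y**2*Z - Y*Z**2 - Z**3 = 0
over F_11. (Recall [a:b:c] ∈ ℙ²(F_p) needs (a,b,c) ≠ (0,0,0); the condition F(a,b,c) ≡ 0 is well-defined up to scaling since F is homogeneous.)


F(8,2,6) ≡ 5 (mod 11); P is NOT on the curve.

Evaluate F(8, 2, 6) term-by-term (mod 11).
  X**3 ↦ 1·512·1·1 = 512
  3*X**2*Y ↦ 3·64·2·1 = 384
  -3*X**2*Z ↦ -3·64·1·6 = -1152
  -2*X*Y**2 ↦ -2·8·4·1 = -64
  X*Y*Z ↦ 1·8·2·6 = 96
  3*X*Z**2 ↦ 3·8·1·36 = 864
  -Y**3 ↦ -1·1·8·1 = -8
  Y**2*Z ↦ 1·1·4·6 = 24
  -Y*Z**2 ↦ -1·1·2·36 = -72
  -Z**3 ↦ -1·1·1·216 = -216
Sum: F(8, 2, 6) = (512) + (384) + (-1152) + (-64) + (96) + (864) + (-8) + (24) + (-72) + (-216) = 368.
Reducing mod 11: 368 ≡ 5 (mod 11).
Since F(a, b, c) ≡ 5 ≠ 0 (mod 11), P does NOT lie on the curve.


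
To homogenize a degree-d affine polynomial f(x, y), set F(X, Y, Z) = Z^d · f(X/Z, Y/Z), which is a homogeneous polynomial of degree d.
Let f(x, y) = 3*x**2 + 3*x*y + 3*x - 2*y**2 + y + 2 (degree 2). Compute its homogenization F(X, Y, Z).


F(X, Y, Z) = 3*X**2 + 3*X*Y + 3*X*Z - 2*Y**2 + Y*Z + 2*Z**2

deg(f) = 2.
Substitute x = X/Z, y = Y/Z into f, then multiply by Z^2.
  monomial 3·x^2·y^0 ↦ 3·X^2·Y^0·Z^0.
  monomial 3·x^1·y^1 ↦ 3·X^1·Y^1·Z^0.
  monomial 3·x^1·y^0 ↦ 3·X^1·Y^0·Z^1.
  monomial -2·x^0·y^2 ↦ -2·X^0·Y^2·Z^0.
  monomial 1·x^0·y^1 ↦ 1·X^0·Y^1·Z^1.
  monomial 2·x^0·y^0 ↦ 2·X^0·Y^0·Z^2.
Collecting: F(X, Y, Z) = 3*X**2 + 3*X*Y + 3*X*Z - 2*Y**2 + Y*Z + 2*Z**2.


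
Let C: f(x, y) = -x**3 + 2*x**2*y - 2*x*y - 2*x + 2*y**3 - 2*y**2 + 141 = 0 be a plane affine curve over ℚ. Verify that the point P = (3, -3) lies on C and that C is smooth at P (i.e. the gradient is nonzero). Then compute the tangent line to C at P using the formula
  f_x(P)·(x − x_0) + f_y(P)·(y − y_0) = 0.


Tangent line at P: -59*x + 78*y + 411 = 0.

Step 1: f(3, -3) = 0, so P lies on C.
Step 2: partial derivatives
  f_x(x, y) = -3*x**2 + 4*x*y - 2*y - 2, f_y(x, y) = 2*x**2 - 2*x + 6*y**2 - 4*y.
  f_x(P) = -59, f_y(P) = 78 (gradient nonzero, so P is smooth).
Step 3: tangent line at P: -59·(x − 3) + 78·(y − -3) = 0.
Expanding: -59*x + 78*y + 411 = 0.


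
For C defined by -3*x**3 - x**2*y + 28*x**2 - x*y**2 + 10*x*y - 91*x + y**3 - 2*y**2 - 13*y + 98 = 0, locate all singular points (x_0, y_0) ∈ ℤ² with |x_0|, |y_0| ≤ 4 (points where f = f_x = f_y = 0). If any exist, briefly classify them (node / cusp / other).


Singular points: {(3, 2)}; classification: node.

Compute partial derivatives:
  f_x = -9*x**2 - 2*x*y + 56*x - y**2 + 10*y - 91.
  f_y = -x**2 - 2*x*y + 10*x + 3*y**2 - 4*y - 13.
Scan x_0 ∈ {−4, ..., 4}. For each x_0, f_y(x_0, y) is a polynomial in y; find its integer roots y ∈ {−4, ..., 4}, then test f_x and f at those candidates.
  x = -4: f_y(-4, y) = 3*y**2 + 4*y - 69; no integer root y with |y| ≤ 4.
  x = -3: f_y(-3, y) = 3*y**2 + 2*y - 52; no integer root y with |y| ≤ 4.
  x = -2: f_y(-2, y) = 3*y**2 - 37; no integer root y with |y| ≤ 4.
  x = -1: f_y(-1, y) = 3*y**2 - 2*y - 24; no integer root y with |y| ≤ 4.
  x = 0: f_y(0, y) = 3*y**2 - 4*y - 13; no integer root y with |y| ≤ 4.
  x = 1: f_y(1, y) = 3*y**2 - 6*y - 4; no integer root y with |y| ≤ 4.
  x = 2: f_y(2, y) = 3*y**2 - 8*y + 3; no integer root y with |y| ≤ 4.
  x = 3: f_y(3, y) = 3*y**2 - 10*y + 8; vanishes at y ∈ {2}. (3, 2): f_x = 0, f = 0 — SINGULAR.
  x = 4: f_y(4, y) = 3*y**2 - 12*y + 11; no integer root y with |y| ≤ 4.
Only singular point on the grid: (3, 2).
Classify: substitute x = 3 + u, y = 2 + v and expand: f = -3*u**3 - u**2*v - u**2 - u*v**2 + v**3 + v**2.
No constant or linear terms (consistent with a singular point). Quadratic part: -u**2 + v**2. Cubic part: -3*u**3 - u**2*v - u*v**2 + v**3.
The quadratic part v**2 - u**2 = (v − u)(v + u) splits into two distinct linear factors, so there are two distinct tangent lines y − 2 = ±(x − 3) — this is a node (ordinary double point).
Classification: node.


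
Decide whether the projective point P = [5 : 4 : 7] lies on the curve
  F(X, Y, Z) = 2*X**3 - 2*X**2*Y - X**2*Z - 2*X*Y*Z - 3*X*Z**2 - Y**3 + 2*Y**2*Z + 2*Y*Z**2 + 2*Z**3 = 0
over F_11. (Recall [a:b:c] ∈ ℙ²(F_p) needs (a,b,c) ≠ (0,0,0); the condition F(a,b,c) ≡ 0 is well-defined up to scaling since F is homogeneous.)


F(5,4,7) ≡ 10 (mod 11); P is NOT on the curve.

Evaluate F(5, 4, 7) term-by-term (mod 11).
  2*X**3 ↦ 2·125·1·1 = 250
  -2*X**2*Y ↦ -2·25·4·1 = -200
  -X**2*Z ↦ -1·25·1·7 = -175
  -2*X*Y*Z ↦ -2·5·4·7 = -280
  -3*X*Z**2 ↦ -3·5·1·49 = -735
  -Y**3 ↦ -1·1·64·1 = -64
  2*Y**2*Z ↦ 2·1·16·7 = 224
  2*Y*Z**2 ↦ 2·1·4·49 = 392
  2*Z**3 ↦ 2·1·1·343 = 686
Sum: F(5, 4, 7) = (250) + (-200) + (-175) + (-280) + (-735) + (-64) + (224) + (392) + (686) = 98.
Reducing mod 11: 98 ≡ 10 (mod 11).
Since F(a, b, c) ≡ 10 ≠ 0 (mod 11), P does NOT lie on the curve.


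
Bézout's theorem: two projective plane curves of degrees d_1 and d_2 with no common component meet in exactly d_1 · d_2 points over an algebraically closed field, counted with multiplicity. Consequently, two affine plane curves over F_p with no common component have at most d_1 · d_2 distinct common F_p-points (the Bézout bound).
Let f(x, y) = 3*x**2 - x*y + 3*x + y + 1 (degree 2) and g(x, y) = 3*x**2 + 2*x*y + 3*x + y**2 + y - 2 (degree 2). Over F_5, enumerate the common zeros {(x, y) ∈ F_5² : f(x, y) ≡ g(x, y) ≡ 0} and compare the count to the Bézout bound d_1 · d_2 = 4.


Common zeros: {(4, 2)}; count = 1; Bézout bound = 4.

deg(f) = 2, deg(g) = 2, so Bézout bound = 4.
Scan x ∈ F_5. For each x, list the y ∈ F_5 with f(x, y) ≡ 0 and those with g(x, y) ≡ 0 (mod 5); the common zeros in that column are the intersection.
  x = 0: f ≡ 0 at y ∈ {4}; g ≡ 0 at y ∈ {1, 3}; common: ∅.
  x = 1: f ≡ 0 at y ∈ ∅; g ≡ 0 at y ∈ ∅; common: ∅.
  x = 2: f ≡ 0 at y ∈ {4}; g ≡ 0 at y ∈ {2, 3}; common: ∅.
  x = 3: f ≡ 0 at y ∈ {1}; g ≡ 0 at y ∈ ∅; common: ∅.
  x = 4: f ≡ 0 at y ∈ {2}; g ≡ 0 at y ∈ {2, 4}; common: {2}.
Collecting: common zeros = {(4, 2)}, so the count is 1.
Comparison with the Bézout bound: 1 ≤ 4 = deg(f)·deg(g), as expected for curves with no common component (the affine F_5-count falls short of the bound because intersections may lie at infinity, over extension fields, or carry multiplicity).


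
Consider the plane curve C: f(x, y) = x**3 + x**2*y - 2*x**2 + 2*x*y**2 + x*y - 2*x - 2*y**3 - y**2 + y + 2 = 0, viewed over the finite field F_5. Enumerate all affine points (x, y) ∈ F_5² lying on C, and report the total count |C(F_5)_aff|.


Affine F_5-points: {(0, 1), (3, 0), (3, 2), (3, 3), (4, 2)}; count = 5.

For each of the 25 pairs (x, y) ∈ F_5², evaluate f(x, y) mod 5. Record the zeros.
  x = 0: [0↦2, 1↦0, 2↦4, 3↦2, 4↦2]  zeros at y ∈ {1}
  x = 1: [0↦4, 1↦1, 2↦3, 3↦3, 4↦4]  zeros at y ∈ ∅
  x = 2: [0↦3, 1↦1, 2↦3, 3↦2, 4↦1]  zeros at y ∈ ∅
  x = 3: [0↦0, 1↦1, 2↦0, 3↦0, 4↦4]  zeros at y ∈ {0, 2, 3}
  x = 4: [0↦1, 1↦2, 2↦0, 3↦3, 4↦4]  zeros at y ∈ {2}
Collecting zeros: affine points = {(0, 1), (3, 0), (3, 2), (3, 3), (4, 2)}.
Total count |C(F_5)_aff| = 5.


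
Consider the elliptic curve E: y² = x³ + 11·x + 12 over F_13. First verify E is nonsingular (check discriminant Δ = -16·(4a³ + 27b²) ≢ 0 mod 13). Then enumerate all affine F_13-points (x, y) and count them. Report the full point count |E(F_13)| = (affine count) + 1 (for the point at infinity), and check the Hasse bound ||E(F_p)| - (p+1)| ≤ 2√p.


Affine points = {(0, 5), (0, 8), (2, 4), (2, 9), (4, 4), (4, 9), (5, 6), (5, 7), (7, 4), (7, 9), (8, 1), (8, 12), (10, 2), (10, 11), (12, 0)}; affine count = 15; |E(F_13)| = 16.

Discriminant check: Δ ∝ 4a³ + 27b² = 4·11³ + 27·12² = 4·1331 + 27·144 ≡ 8 (mod 13). Nonzero ⇒ E is nonsingular.
For each x ∈ F_13, compute rhs = x³ + 11·x + 12 mod 13, then count y ∈ F_13 with y² ≡ rhs.
  x = 0: rhs = 12, matching y values: 5, 8 (2 points).
  x = 1: rhs = 11, matching y values: none (0 points).
  x = 2: rhs = 3, matching y values: 4, 9 (2 points).
  x = 3: rhs = 7, matching y values: none (0 points).
  x = 4: rhs = 3, matching y values: 4, 9 (2 points).
  x = 5: rhs = 10, matching y values: 6, 7 (2 points).
  x = 6: rhs = 8, matching y values: none (0 points).
  x = 7: rhs = 3, matching y values: 4, 9 (2 points).
  x = 8: rhs = 1, matching y values: 1, 12 (2 points).
  x = 9: rhs = 8, matching y values: none (0 points).
  x = 10: rhs = 4, matching y values: 2, 11 (2 points).
  x = 11: rhs = 8, matching y values: none (0 points).
  x = 12: rhs = 0, matching y values: 0 (1 points).
Total affine count: 15.
Full point count |E(F_13)| = 15 + 1 = 16.
Hasse bound: |16 − (13+1)| = |2| = 2 ≤ 2√13 ≈ 7.2111 ✓.


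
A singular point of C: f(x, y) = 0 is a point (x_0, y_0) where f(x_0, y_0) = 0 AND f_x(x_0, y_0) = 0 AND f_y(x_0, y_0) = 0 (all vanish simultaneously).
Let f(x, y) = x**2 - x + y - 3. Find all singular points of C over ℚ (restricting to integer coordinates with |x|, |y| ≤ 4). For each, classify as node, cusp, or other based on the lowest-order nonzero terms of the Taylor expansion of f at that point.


No singular points in the scanned grid; C is smooth there.

Compute partial derivatives:
  f_x = 2*x - 1.
  f_y = 1.
f_y = 1 is a nonzero constant, so f_y never vanishes: no point (x, y) can satisfy f = f_x = f_y = 0. In particular no (x, y) ∈ {−4, ..., 4}² is singular; the curve is smooth.


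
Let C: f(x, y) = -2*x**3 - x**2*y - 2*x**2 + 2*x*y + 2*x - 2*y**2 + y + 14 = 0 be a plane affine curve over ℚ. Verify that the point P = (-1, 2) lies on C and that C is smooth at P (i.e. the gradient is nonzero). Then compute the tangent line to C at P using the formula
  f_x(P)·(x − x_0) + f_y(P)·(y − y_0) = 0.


Tangent line at P: 8*x - 10*y + 28 = 0.

Step 1: f(-1, 2) = 0, so P lies on C.
Step 2: partial derivatives
  f_x(x, y) = -6*x**2 - 2*x*y - 4*x + 2*y + 2, f_y(x, y) = -x**2 + 2*x - 4*y + 1.
  f_x(P) = 8, f_y(P) = -10 (gradient nonzero, so P is smooth).
Step 3: tangent line at P: 8·(x − -1) + -10·(y − 2) = 0.
Expanding: 8*x - 10*y + 28 = 0.


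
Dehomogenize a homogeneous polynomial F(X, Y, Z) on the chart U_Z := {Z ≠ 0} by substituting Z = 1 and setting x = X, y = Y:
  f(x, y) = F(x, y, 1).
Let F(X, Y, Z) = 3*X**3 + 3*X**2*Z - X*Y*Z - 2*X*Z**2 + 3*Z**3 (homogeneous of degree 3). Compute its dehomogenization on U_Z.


f(x, y) = 3*x**3 + 3*x**2 - x*y - 2*x + 3

On U_Z we set Z = 1. Each monomial c·X^i·Y^j·Z^k in F becomes c·x^i·y^j·1^k = c·x^i·y^j.
Substituting Z = 1: F(X, Y, 1) = 3*x**3 + 3*x**2 - x*y - 2*x + 3.
Note: deg(f) ≤ deg(F) = 3; strict inequality happens when F is divisible by Z (lost terms).


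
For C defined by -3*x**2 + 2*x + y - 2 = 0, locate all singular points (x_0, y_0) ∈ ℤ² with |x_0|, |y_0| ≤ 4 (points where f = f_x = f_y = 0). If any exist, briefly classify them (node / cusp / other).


No singular points in the scanned grid; C is smooth there.

Compute partial derivatives:
  f_x = 2 - 6*x.
  f_y = 1.
f_y = 1 is a nonzero constant, so f_y never vanishes: no point (x, y) can satisfy f = f_x = f_y = 0. In particular no (x, y) ∈ {−4, ..., 4}² is singular; the curve is smooth.


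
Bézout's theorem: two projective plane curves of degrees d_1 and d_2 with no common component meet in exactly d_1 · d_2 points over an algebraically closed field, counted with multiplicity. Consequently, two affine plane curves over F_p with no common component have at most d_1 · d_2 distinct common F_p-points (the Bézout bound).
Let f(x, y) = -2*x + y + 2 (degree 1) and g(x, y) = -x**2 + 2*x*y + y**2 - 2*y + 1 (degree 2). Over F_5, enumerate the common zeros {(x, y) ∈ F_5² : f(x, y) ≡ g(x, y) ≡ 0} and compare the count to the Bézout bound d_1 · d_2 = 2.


Common zeros: {(1, 0), (2, 2)}; count = 2; Bézout bound = 2.

deg(f) = 1, deg(g) = 2, so Bézout bound = 2.
Scan x ∈ F_5. For each x, list the y ∈ F_5 with f(x, y) ≡ 0 and those with g(x, y) ≡ 0 (mod 5); the common zeros in that column are the intersection.
  x = 0: f ≡ 0 at y ∈ {3}; g ≡ 0 at y ∈ {1}; common: ∅.
  x = 1: f ≡ 0 at y ∈ {0}; g ≡ 0 at y ∈ {0}; common: {0}.
  x = 2: f ≡ 0 at y ∈ {2}; g ≡ 0 at y ∈ {1, 2}; common: {2}.
  x = 3: f ≡ 0 at y ∈ {4}; g ≡ 0 at y ∈ ∅; common: ∅.
  x = 4: f ≡ 0 at y ∈ {1}; g ≡ 0 at y ∈ {0, 4}; common: ∅.
Collecting: common zeros = {(1, 0), (2, 2)}, so the count is 2.
Comparison with the Bézout bound: 2 ≤ 2 = deg(f)·deg(g), as expected for curves with no common component (the bound is attained).


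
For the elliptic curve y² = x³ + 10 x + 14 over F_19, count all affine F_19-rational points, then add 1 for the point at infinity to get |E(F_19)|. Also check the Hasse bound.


Affine points = {(1, 5), (1, 14), (2, 2), (2, 17), (4, 2), (4, 17), (6, 9), (6, 10), (7, 3), (7, 16), (8, 6), (8, 13), (9, 4), (9, 15), (11, 7), (11, 12), (12, 0), (13, 2), (13, 17), (15, 9), (15, 10), (17, 9), (17, 10)}; affine count = 23; |E(F_19)| = 24.

Discriminant check: Δ ∝ 4a³ + 27b² = 4·10³ + 27·14² = 4·1000 + 27·196 ≡ 1 (mod 19). Nonzero ⇒ E is nonsingular.
For each x ∈ F_19, compute rhs = x³ + 10·x + 14 mod 19, then count y ∈ F_19 with y² ≡ rhs.
  x = 0: rhs = 14, matching y values: none (0 points).
  x = 1: rhs = 6, matching y values: 5, 14 (2 points).
  x = 2: rhs = 4, matching y values: 2, 17 (2 points).
  x = 3: rhs = 14, matching y values: none (0 points).
  x = 4: rhs = 4, matching y values: 2, 17 (2 points).
  x = 5: rhs = 18, matching y values: none (0 points).
  x = 6: rhs = 5, matching y values: 9, 10 (2 points).
  x = 7: rhs = 9, matching y values: 3, 16 (2 points).
  x = 8: rhs = 17, matching y values: 6, 13 (2 points).
  x = 9: rhs = 16, matching y values: 4, 15 (2 points).
  x = 10: rhs = 12, matching y values: none (0 points).
  x = 11: rhs = 11, matching y values: 7, 12 (2 points).
  x = 12: rhs = 0, matching y values: 0 (1 points).
  x = 13: rhs = 4, matching y values: 2, 17 (2 points).
  x = 14: rhs = 10, matching y values: none (0 points).
  x = 15: rhs = 5, matching y values: 9, 10 (2 points).
  x = 16: rhs = 14, matching y values: none (0 points).
  x = 17: rhs = 5, matching y values: 9, 10 (2 points).
  x = 18: rhs = 3, matching y values: none (0 points).
Total affine count: 23.
Full point count |E(F_19)| = 23 + 1 = 24.
Hasse bound: |24 − (19+1)| = |4| = 4 ≤ 2√19 ≈ 8.7178 ✓.


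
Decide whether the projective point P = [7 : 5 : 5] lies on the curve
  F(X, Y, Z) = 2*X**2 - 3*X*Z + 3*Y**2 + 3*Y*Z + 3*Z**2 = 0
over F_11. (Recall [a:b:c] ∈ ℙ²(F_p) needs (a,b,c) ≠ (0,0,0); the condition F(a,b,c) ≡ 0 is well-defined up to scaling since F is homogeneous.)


F(7,5,5) ≡ 9 (mod 11); P is NOT on the curve.

Evaluate F(7, 5, 5) term-by-term (mod 11).
  2*X**2 ↦ 2·49·1·1 = 98
  -3*X*Z ↦ -3·7·1·5 = -105
  3*Y**2 ↦ 3·1·25·1 = 75
  3*Y*Z ↦ 3·1·5·5 = 75
  3*Z**2 ↦ 3·1·1·25 = 75
Sum: F(7, 5, 5) = (98) + (-105) + (75) + (75) + (75) = 218.
Reducing mod 11: 218 ≡ 9 (mod 11).
Since F(a, b, c) ≡ 9 ≠ 0 (mod 11), P does NOT lie on the curve.


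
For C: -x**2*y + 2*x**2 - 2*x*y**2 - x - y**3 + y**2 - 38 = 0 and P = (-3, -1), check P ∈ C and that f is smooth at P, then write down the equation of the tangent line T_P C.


Tangent line at P: -21*x - 26*y - 89 = 0.

Step 1: f(-3, -1) = 0, so P lies on C.
Step 2: partial derivatives
  f_x(x, y) = -2*x*y + 4*x - 2*y**2 - 1, f_y(x, y) = -x**2 - 4*x*y - 3*y**2 + 2*y.
  f_x(P) = -21, f_y(P) = -26 (gradient nonzero, so P is smooth).
Step 3: tangent line at P: -21·(x − -3) + -26·(y − -1) = 0.
Expanding: -21*x - 26*y - 89 = 0.


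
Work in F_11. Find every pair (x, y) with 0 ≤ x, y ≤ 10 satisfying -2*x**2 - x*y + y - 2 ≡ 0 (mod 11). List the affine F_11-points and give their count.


Affine F_11-points: {(0, 2), (2, 1), (3, 1), (4, 7), (5, 9), (6, 5), (7, 9), (8, 5), (9, 7), (10, 2)}; count = 10.

For each of the 121 pairs (x, y) ∈ F_11², evaluate f(x, y) mod 11. Record the zeros.
  x = 0: [0↦9, 1↦10, 2↦0, 3↦1, 4↦2, 5↦3, 6↦4, 7↦5, 8↦6, 9↦7, 10↦8]  zeros at y ∈ {2}
  x = 1: [0↦7, 1↦7, 2↦7, 3↦7, 4↦7, 5↦7, 6↦7, 7↦7, 8↦7, 9↦7, 10↦7]  zeros at y ∈ ∅
  x = 2: [0↦1, 1↦0, 2↦10, 3↦9, 4↦8, 5↦7, 6↦6, 7↦5, 8↦4, 9↦3, 10↦2]  zeros at y ∈ {1}
  x = 3: [0↦2, 1↦0, 2↦9, 3↦7, 4↦5, 5↦3, 6↦1, 7↦10, 8↦8, 9↦6, 10↦4]  zeros at y ∈ {1}
  x = 4: [0↦10, 1↦7, 2↦4, 3↦1, 4↦9, 5↦6, 6↦3, 7↦0, 8↦8, 9↦5, 10↦2]  zeros at y ∈ {7}
  x = 5: [0↦3, 1↦10, 2↦6, 3↦2, 4↦9, 5↦5, 6↦1, 7↦8, 8↦4, 9↦0, 10↦7]  zeros at y ∈ {9}
  x = 6: [0↦3, 1↦9, 2↦4, 3↦10, 4↦5, 5↦0, 6↦6, 7↦1, 8↦7, 9↦2, 10↦8]  zeros at y ∈ {5}
  x = 7: [0↦10, 1↦4, 2↦9, 3↦3, 4↦8, 5↦2, 6↦7, 7↦1, 8↦6, 9↦0, 10↦5]  zeros at y ∈ {9}
  x = 8: [0↦2, 1↦6, 2↦10, 3↦3, 4↦7, 5↦0, 6↦4, 7↦8, 8↦1, 9↦5, 10↦9]  zeros at y ∈ {5}
  x = 9: [0↦1, 1↦4, 2↦7, 3↦10, 4↦2, 5↦5, 6↦8, 7↦0, 8↦3, 9↦6, 10↦9]  zeros at y ∈ {7}
  x = 10: [0↦7, 1↦9, 2↦0, 3↦2, 4↦4, 5↦6, 6↦8, 7↦10, 8↦1, 9↦3, 10↦5]  zeros at y ∈ {2}
Collecting zeros: affine points = {(0, 2), (2, 1), (3, 1), (4, 7), (5, 9), (6, 5), (7, 9), (8, 5), (9, 7), (10, 2)}.
Total count |C(F_11)_aff| = 10.


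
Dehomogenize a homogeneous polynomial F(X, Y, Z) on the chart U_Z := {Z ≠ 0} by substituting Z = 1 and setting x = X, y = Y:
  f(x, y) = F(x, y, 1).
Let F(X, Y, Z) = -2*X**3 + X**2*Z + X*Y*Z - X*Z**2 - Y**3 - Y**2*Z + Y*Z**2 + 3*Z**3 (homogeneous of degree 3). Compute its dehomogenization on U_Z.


f(x, y) = -2*x**3 + x**2 + x*y - x - y**3 - y**2 + y + 3

On U_Z we set Z = 1. Each monomial c·X^i·Y^j·Z^k in F becomes c·x^i·y^j·1^k = c·x^i·y^j.
Substituting Z = 1: F(X, Y, 1) = -2*x**3 + x**2 + x*y - x - y**3 - y**2 + y + 3.
Note: deg(f) ≤ deg(F) = 3; strict inequality happens when F is divisible by Z (lost terms).


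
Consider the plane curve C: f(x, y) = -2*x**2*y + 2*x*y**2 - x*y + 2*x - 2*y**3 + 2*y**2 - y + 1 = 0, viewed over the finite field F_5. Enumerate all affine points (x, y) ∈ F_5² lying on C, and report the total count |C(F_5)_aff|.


Affine F_5-points: {(0, 1), (1, 2), (2, 0), (4, 1)}; count = 4.

For each of the 25 pairs (x, y) ∈ F_5², evaluate f(x, y) mod 5. Record the zeros.
  x = 0: [0↦1, 1↦0, 2↦1, 3↦2, 4↦1]  zeros at y ∈ {1}
  x = 1: [0↦3, 1↦1, 2↦0, 3↦3, 4↦3]  zeros at y ∈ {2}
  x = 2: [0↦0, 1↦3, 2↦1, 3↦2, 4↦4]  zeros at y ∈ {0}
  x = 3: [0↦2, 1↦1, 2↦4, 3↦4, 4↦4]  zeros at y ∈ ∅
  x = 4: [0↦4, 1↦0, 2↦4, 3↦4, 4↦3]  zeros at y ∈ {1}
Collecting zeros: affine points = {(0, 1), (1, 2), (2, 0), (4, 1)}.
Total count |C(F_5)_aff| = 4.


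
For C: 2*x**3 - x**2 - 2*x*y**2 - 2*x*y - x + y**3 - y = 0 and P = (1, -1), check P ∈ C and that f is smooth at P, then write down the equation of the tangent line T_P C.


Tangent line at P: 3*x + 4*y + 1 = 0.

Step 1: f(1, -1) = 0, so P lies on C.
Step 2: partial derivatives
  f_x(x, y) = 6*x**2 - 2*x - 2*y**2 - 2*y - 1, f_y(x, y) = -4*x*y - 2*x + 3*y**2 - 1.
  f_x(P) = 3, f_y(P) = 4 (gradient nonzero, so P is smooth).
Step 3: tangent line at P: 3·(x − 1) + 4·(y − -1) = 0.
Expanding: 3*x + 4*y + 1 = 0.


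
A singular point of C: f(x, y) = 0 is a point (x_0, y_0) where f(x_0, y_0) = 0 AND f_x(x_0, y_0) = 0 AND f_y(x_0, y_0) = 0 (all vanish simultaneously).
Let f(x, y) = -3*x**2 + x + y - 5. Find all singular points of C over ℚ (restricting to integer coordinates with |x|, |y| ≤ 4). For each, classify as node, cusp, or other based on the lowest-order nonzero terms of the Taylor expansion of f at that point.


No singular points in the scanned grid; C is smooth there.

Compute partial derivatives:
  f_x = 1 - 6*x.
  f_y = 1.
f_y = 1 is a nonzero constant, so f_y never vanishes: no point (x, y) can satisfy f = f_x = f_y = 0. In particular no (x, y) ∈ {−4, ..., 4}² is singular; the curve is smooth.


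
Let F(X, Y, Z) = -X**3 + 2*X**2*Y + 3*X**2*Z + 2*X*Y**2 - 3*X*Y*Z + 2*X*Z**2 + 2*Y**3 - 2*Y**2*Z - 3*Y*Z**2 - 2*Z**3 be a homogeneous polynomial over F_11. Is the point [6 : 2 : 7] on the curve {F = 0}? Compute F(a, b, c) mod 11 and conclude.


F(6,2,7) ≡ 4 (mod 11); P is NOT on the curve.

Evaluate F(6, 2, 7) term-by-term (mod 11).
  -X**3 ↦ -1·216·1·1 = -216
  2*X**2*Y ↦ 2·36·2·1 = 144
  3*X**2*Z ↦ 3·36·1·7 = 756
  2*X*Y**2 ↦ 2·6·4·1 = 48
  -3*X*Y*Z ↦ -3·6·2·7 = -252
  2*X*Z**2 ↦ 2·6·1·49 = 588
  2*Y**3 ↦ 2·1·8·1 = 16
  -2*Y**2*Z ↦ -2·1·4·7 = -56
  -3*Y*Z**2 ↦ -3·1·2·49 = -294
  -2*Z**3 ↦ -2·1·1·343 = -686
Sum: F(6, 2, 7) = (-216) + (144) + (756) + (48) + (-252) + (588) + (16) + (-56) + (-294) + (-686) = 48.
Reducing mod 11: 48 ≡ 4 (mod 11).
Since F(a, b, c) ≡ 4 ≠ 0 (mod 11), P does NOT lie on the curve.


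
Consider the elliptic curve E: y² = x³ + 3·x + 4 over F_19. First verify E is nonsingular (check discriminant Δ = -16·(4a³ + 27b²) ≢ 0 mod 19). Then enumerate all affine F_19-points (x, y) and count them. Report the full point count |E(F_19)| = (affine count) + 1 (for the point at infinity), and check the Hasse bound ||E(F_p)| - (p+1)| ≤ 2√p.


Affine points = {(0, 2), (0, 17), (4, 2), (4, 17), (5, 7), (5, 12), (7, 8), (7, 11), (9, 0), (11, 0), (12, 1), (12, 18), (13, 6), (13, 13), (14, 4), (14, 15), (15, 2), (15, 17), (16, 5), (16, 14), (17, 3), (17, 16), (18, 0)}; affine count = 23; |E(F_19)| = 24.

Discriminant check: Δ ∝ 4a³ + 27b² = 4·3³ + 27·4² = 4·27 + 27·16 ≡ 8 (mod 19). Nonzero ⇒ E is nonsingular.
For each x ∈ F_19, compute rhs = x³ + 3·x + 4 mod 19, then count y ∈ F_19 with y² ≡ rhs.
  x = 0: rhs = 4, matching y values: 2, 17 (2 points).
  x = 1: rhs = 8, matching y values: none (0 points).
  x = 2: rhs = 18, matching y values: none (0 points).
  x = 3: rhs = 2, matching y values: none (0 points).
  x = 4: rhs = 4, matching y values: 2, 17 (2 points).
  x = 5: rhs = 11, matching y values: 7, 12 (2 points).
  x = 6: rhs = 10, matching y values: none (0 points).
  x = 7: rhs = 7, matching y values: 8, 11 (2 points).
  x = 8: rhs = 8, matching y values: none (0 points).
  x = 9: rhs = 0, matching y values: 0 (1 points).
  x = 10: rhs = 8, matching y values: none (0 points).
  x = 11: rhs = 0, matching y values: 0 (1 points).
  x = 12: rhs = 1, matching y values: 1, 18 (2 points).
  x = 13: rhs = 17, matching y values: 6, 13 (2 points).
  x = 14: rhs = 16, matching y values: 4, 15 (2 points).
  x = 15: rhs = 4, matching y values: 2, 17 (2 points).
  x = 16: rhs = 6, matching y values: 5, 14 (2 points).
  x = 17: rhs = 9, matching y values: 3, 16 (2 points).
  x = 18: rhs = 0, matching y values: 0 (1 points).
Total affine count: 23.
Full point count |E(F_19)| = 23 + 1 = 24.
Hasse bound: |24 − (19+1)| = |4| = 4 ≤ 2√19 ≈ 8.7178 ✓.


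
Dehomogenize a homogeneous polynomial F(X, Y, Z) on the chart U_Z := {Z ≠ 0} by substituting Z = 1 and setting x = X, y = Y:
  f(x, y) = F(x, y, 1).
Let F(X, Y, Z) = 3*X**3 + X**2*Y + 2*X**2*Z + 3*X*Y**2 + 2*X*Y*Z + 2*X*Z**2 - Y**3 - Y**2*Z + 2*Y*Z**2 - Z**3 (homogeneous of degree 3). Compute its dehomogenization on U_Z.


f(x, y) = 3*x**3 + x**2*y + 2*x**2 + 3*x*y**2 + 2*x*y + 2*x - y**3 - y**2 + 2*y - 1

On U_Z we set Z = 1. Each monomial c·X^i·Y^j·Z^k in F becomes c·x^i·y^j·1^k = c·x^i·y^j.
Substituting Z = 1: F(X, Y, 1) = 3*x**3 + x**2*y + 2*x**2 + 3*x*y**2 + 2*x*y + 2*x - y**3 - y**2 + 2*y - 1.
Note: deg(f) ≤ deg(F) = 3; strict inequality happens when F is divisible by Z (lost terms).


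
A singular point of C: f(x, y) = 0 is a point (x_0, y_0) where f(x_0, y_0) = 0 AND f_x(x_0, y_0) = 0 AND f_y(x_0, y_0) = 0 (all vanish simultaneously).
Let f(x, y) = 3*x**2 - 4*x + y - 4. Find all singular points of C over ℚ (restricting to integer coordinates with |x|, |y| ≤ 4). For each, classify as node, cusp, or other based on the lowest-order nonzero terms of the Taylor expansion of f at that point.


No singular points in the scanned grid; C is smooth there.

Compute partial derivatives:
  f_x = 6*x - 4.
  f_y = 1.
f_y = 1 is a nonzero constant, so f_y never vanishes: no point (x, y) can satisfy f = f_x = f_y = 0. In particular no (x, y) ∈ {−4, ..., 4}² is singular; the curve is smooth.


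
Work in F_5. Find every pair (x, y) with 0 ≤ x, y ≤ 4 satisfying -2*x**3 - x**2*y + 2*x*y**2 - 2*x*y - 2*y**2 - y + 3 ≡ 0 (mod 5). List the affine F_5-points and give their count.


Affine F_5-points: {(0, 1), (1, 4), (2, 1), (4, 0)}; count = 4.

For each of the 25 pairs (x, y) ∈ F_5², evaluate f(x, y) mod 5. Record the zeros.
  x = 0: [0↦3, 1↦0, 2↦3, 3↦2, 4↦2]  zeros at y ∈ {1}
  x = 1: [0↦1, 1↦2, 2↦3, 3↦4, 4↦0]  zeros at y ∈ {4}
  x = 2: [0↦2, 1↦0, 2↦2, 3↦3, 4↦3]  zeros at y ∈ {1}
  x = 3: [0↦4, 1↦2, 2↦3, 3↦2, 4↦4]  zeros at y ∈ ∅
  x = 4: [0↦0, 1↦1, 2↦4, 3↦4, 4↦1]  zeros at y ∈ {0}
Collecting zeros: affine points = {(0, 1), (1, 4), (2, 1), (4, 0)}.
Total count |C(F_5)_aff| = 4.


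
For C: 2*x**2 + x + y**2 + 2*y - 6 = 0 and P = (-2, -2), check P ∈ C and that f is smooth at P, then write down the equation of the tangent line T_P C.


Tangent line at P: -7*x - 2*y - 18 = 0.

Step 1: f(-2, -2) = 0, so P lies on C.
Step 2: partial derivatives
  f_x(x, y) = 4*x + 1, f_y(x, y) = 2*y + 2.
  f_x(P) = -7, f_y(P) = -2 (gradient nonzero, so P is smooth).
Step 3: tangent line at P: -7·(x − -2) + -2·(y − -2) = 0.
Expanding: -7*x - 2*y - 18 = 0.


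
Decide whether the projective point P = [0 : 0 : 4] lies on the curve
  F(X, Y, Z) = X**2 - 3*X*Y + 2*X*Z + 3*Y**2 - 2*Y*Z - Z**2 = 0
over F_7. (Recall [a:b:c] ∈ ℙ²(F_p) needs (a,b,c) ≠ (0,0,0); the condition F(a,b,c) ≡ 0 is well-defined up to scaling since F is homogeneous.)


F(0,0,4) ≡ 5 (mod 7); P is NOT on the curve.

Evaluate F(0, 0, 4) term-by-term (mod 7).
  X**2 ↦ 1·0·1·1 = 0
  -3*X*Y ↦ -3·0·0·1 = 0
  2*X*Z ↦ 2·0·1·4 = 0
  3*Y**2 ↦ 3·1·0·1 = 0
  -2*Y*Z ↦ -2·1·0·4 = 0
  -Z**2 ↦ -1·1·1·16 = -16
Sum: F(0, 0, 4) = (0) + (0) + (0) + (0) + (0) + (-16) = -16.
Reducing mod 7: -16 ≡ 5 (mod 7).
Since F(a, b, c) ≡ 5 ≠ 0 (mod 7), P does NOT lie on the curve.


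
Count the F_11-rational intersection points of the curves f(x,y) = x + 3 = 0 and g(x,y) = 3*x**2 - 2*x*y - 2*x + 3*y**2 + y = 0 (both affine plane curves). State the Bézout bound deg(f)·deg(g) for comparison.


Common zeros: {(8, 0), (8, 5)}; count = 2; Bézout bound = 2.

deg(f) = 1, deg(g) = 2, so Bézout bound = 2.
Scan x ∈ F_11. For each x, list the y ∈ F_11 with f(x, y) ≡ 0 and those with g(x, y) ≡ 0 (mod 11); the common zeros in that column are the intersection.
  x = 0: f ≡ 0 at y ∈ ∅; g ≡ 0 at y ∈ {0, 7}; common: ∅.
  x = 1: f ≡ 0 at y ∈ ∅; g ≡ 0 at y ∈ {2}; common: ∅.
  x = 2: f ≡ 0 at y ∈ ∅; g ≡ 0 at y ∈ {4, 8}; common: ∅.
  x = 3: f ≡ 0 at y ∈ ∅; g ≡ 0 at y ∈ {3, 6}; common: ∅.
  x = 4: f ≡ 0 at y ∈ ∅; g ≡ 0 at y ∈ {8, 9}; common: ∅.
  x = 5: f ≡ 0 at y ∈ ∅; g ≡ 0 at y ∈ {4, 10}; common: ∅.
  x = 6: f ≡ 0 at y ∈ ∅; g ≡ 0 at y ∈ {1, 10}; common: ∅.
  x = 7: f ≡ 0 at y ∈ ∅; g ≡ 0 at y ∈ {3, 5}; common: ∅.
  x = 8: f ≡ 0 at y ∈ {0, 1, 2, 3, 4, 5, 6, 7, 8, 9, 10}; g ≡ 0 at y ∈ {0, 5}; common: {0, 5}.
  x = 9: f ≡ 0 at y ∈ ∅; g ≡ 0 at y ∈ {6, 7}; common: ∅.
  x = 10: f ≡ 0 at y ∈ ∅; g ≡ 0 at y ∈ {1, 9}; common: ∅.
Collecting: common zeros = {(8, 0), (8, 5)}, so the count is 2.
Comparison with the Bézout bound: 2 ≤ 2 = deg(f)·deg(g), as expected for curves with no common component (the bound is attained).


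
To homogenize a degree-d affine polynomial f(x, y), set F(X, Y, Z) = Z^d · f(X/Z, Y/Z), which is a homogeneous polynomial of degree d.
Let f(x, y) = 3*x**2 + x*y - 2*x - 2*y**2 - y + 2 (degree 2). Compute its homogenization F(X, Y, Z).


F(X, Y, Z) = 3*X**2 + X*Y - 2*X*Z - 2*Y**2 - Y*Z + 2*Z**2

deg(f) = 2.
Substitute x = X/Z, y = Y/Z into f, then multiply by Z^2.
  monomial 3·x^2·y^0 ↦ 3·X^2·Y^0·Z^0.
  monomial 1·x^1·y^1 ↦ 1·X^1·Y^1·Z^0.
  monomial -2·x^1·y^0 ↦ -2·X^1·Y^0·Z^1.
  monomial -2·x^0·y^2 ↦ -2·X^0·Y^2·Z^0.
  monomial -1·x^0·y^1 ↦ -1·X^0·Y^1·Z^1.
  monomial 2·x^0·y^0 ↦ 2·X^0·Y^0·Z^2.
Collecting: F(X, Y, Z) = 3*X**2 + X*Y - 2*X*Z - 2*Y**2 - Y*Z + 2*Z**2.


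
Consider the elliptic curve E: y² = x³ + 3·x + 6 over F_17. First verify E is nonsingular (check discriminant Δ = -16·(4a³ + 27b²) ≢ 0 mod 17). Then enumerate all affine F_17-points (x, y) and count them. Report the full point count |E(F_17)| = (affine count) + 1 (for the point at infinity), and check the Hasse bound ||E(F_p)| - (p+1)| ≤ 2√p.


Affine points = {(3, 5), (3, 12), (6, 6), (6, 11), (7, 8), (7, 9), (8, 7), (8, 10), (10, 4), (10, 13), (12, 6), (12, 11), (13, 7), (13, 10), (14, 2), (14, 15), (15, 3), (15, 14), (16, 6), (16, 11)}; affine count = 20; |E(F_17)| = 21.

Discriminant check: Δ ∝ 4a³ + 27b² = 4·3³ + 27·6² = 4·27 + 27·36 ≡ 9 (mod 17). Nonzero ⇒ E is nonsingular.
For each x ∈ F_17, compute rhs = x³ + 3·x + 6 mod 17, then count y ∈ F_17 with y² ≡ rhs.
  x = 0: rhs = 6, matching y values: none (0 points).
  x = 1: rhs = 10, matching y values: none (0 points).
  x = 2: rhs = 3, matching y values: none (0 points).
  x = 3: rhs = 8, matching y values: 5, 12 (2 points).
  x = 4: rhs = 14, matching y values: none (0 points).
  x = 5: rhs = 10, matching y values: none (0 points).
  x = 6: rhs = 2, matching y values: 6, 11 (2 points).
  x = 7: rhs = 13, matching y values: 8, 9 (2 points).
  x = 8: rhs = 15, matching y values: 7, 10 (2 points).
  x = 9: rhs = 14, matching y values: none (0 points).
  x = 10: rhs = 16, matching y values: 4, 13 (2 points).
  x = 11: rhs = 10, matching y values: none (0 points).
  x = 12: rhs = 2, matching y values: 6, 11 (2 points).
  x = 13: rhs = 15, matching y values: 7, 10 (2 points).
  x = 14: rhs = 4, matching y values: 2, 15 (2 points).
  x = 15: rhs = 9, matching y values: 3, 14 (2 points).
  x = 16: rhs = 2, matching y values: 6, 11 (2 points).
Total affine count: 20.
Full point count |E(F_17)| = 20 + 1 = 21.
Hasse bound: |21 − (17+1)| = |3| = 3 ≤ 2√17 ≈ 8.2462 ✓.
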